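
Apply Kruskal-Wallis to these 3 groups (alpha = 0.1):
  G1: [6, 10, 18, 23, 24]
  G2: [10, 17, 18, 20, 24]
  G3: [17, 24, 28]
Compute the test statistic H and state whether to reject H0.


Step 1: Combine all N = 13 observations and assign midranks.
sorted (value, group, rank): (6,G1,1), (10,G1,2.5), (10,G2,2.5), (17,G2,4.5), (17,G3,4.5), (18,G1,6.5), (18,G2,6.5), (20,G2,8), (23,G1,9), (24,G1,11), (24,G2,11), (24,G3,11), (28,G3,13)
Step 2: Sum ranks within each group.
R_1 = 30 (n_1 = 5)
R_2 = 32.5 (n_2 = 5)
R_3 = 28.5 (n_3 = 3)
Step 3: H = 12/(N(N+1)) * sum(R_i^2/n_i) - 3(N+1)
     = 12/(13*14) * (30^2/5 + 32.5^2/5 + 28.5^2/3) - 3*14
     = 0.065934 * 662 - 42
     = 1.648352.
Step 4: Ties present; correction factor C = 1 - 42/(13^3 - 13) = 0.980769. Corrected H = 1.648352 / 0.980769 = 1.680672.
Step 5: Under H0, H ~ chi^2(2); p-value = 0.431565.
Step 6: alpha = 0.1. fail to reject H0.

H = 1.6807, df = 2, p = 0.431565, fail to reject H0.


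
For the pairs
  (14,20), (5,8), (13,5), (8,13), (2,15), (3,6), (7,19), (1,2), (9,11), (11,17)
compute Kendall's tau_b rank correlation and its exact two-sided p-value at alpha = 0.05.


Step 1: Enumerate the 45 unordered pairs (i,j) with i<j and classify each by sign(x_j-x_i) * sign(y_j-y_i).
  (1,2):dx=-9,dy=-12->C; (1,3):dx=-1,dy=-15->C; (1,4):dx=-6,dy=-7->C; (1,5):dx=-12,dy=-5->C
  (1,6):dx=-11,dy=-14->C; (1,7):dx=-7,dy=-1->C; (1,8):dx=-13,dy=-18->C; (1,9):dx=-5,dy=-9->C
  (1,10):dx=-3,dy=-3->C; (2,3):dx=+8,dy=-3->D; (2,4):dx=+3,dy=+5->C; (2,5):dx=-3,dy=+7->D
  (2,6):dx=-2,dy=-2->C; (2,7):dx=+2,dy=+11->C; (2,8):dx=-4,dy=-6->C; (2,9):dx=+4,dy=+3->C
  (2,10):dx=+6,dy=+9->C; (3,4):dx=-5,dy=+8->D; (3,5):dx=-11,dy=+10->D; (3,6):dx=-10,dy=+1->D
  (3,7):dx=-6,dy=+14->D; (3,8):dx=-12,dy=-3->C; (3,9):dx=-4,dy=+6->D; (3,10):dx=-2,dy=+12->D
  (4,5):dx=-6,dy=+2->D; (4,6):dx=-5,dy=-7->C; (4,7):dx=-1,dy=+6->D; (4,8):dx=-7,dy=-11->C
  (4,9):dx=+1,dy=-2->D; (4,10):dx=+3,dy=+4->C; (5,6):dx=+1,dy=-9->D; (5,7):dx=+5,dy=+4->C
  (5,8):dx=-1,dy=-13->C; (5,9):dx=+7,dy=-4->D; (5,10):dx=+9,dy=+2->C; (6,7):dx=+4,dy=+13->C
  (6,8):dx=-2,dy=-4->C; (6,9):dx=+6,dy=+5->C; (6,10):dx=+8,dy=+11->C; (7,8):dx=-6,dy=-17->C
  (7,9):dx=+2,dy=-8->D; (7,10):dx=+4,dy=-2->D; (8,9):dx=+8,dy=+9->C; (8,10):dx=+10,dy=+15->C
  (9,10):dx=+2,dy=+6->C
Step 2: C = 30, D = 15, total pairs = 45.
Step 3: tau = (C - D)/(n(n-1)/2) = (30 - 15)/45 = 0.333333.
Step 4: Exact two-sided p-value (enumerate n! = 3628800 permutations of y under H0): p = 0.216373.
Step 5: alpha = 0.05. fail to reject H0.

tau_b = 0.3333 (C=30, D=15), p = 0.216373, fail to reject H0.


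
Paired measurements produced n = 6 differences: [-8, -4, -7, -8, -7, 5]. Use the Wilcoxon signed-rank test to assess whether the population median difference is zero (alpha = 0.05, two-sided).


Step 1: Drop any zero differences (none here) and take |d_i|.
|d| = [8, 4, 7, 8, 7, 5]
Step 2: Midrank |d_i| (ties get averaged ranks).
ranks: |8|->5.5, |4|->1, |7|->3.5, |8|->5.5, |7|->3.5, |5|->2
Step 3: Attach original signs; sum ranks with positive sign and with negative sign.
W+ = 2 = 2
W- = 5.5 + 1 + 3.5 + 5.5 + 3.5 = 19
(Check: W+ + W- = 21 should equal n(n+1)/2 = 21.)
Step 4: Test statistic W = min(W+, W-) = 2.
Step 5: Ties in |d|, so use the tie-corrected normal approximation.
        E[W] = n(n+1)/4 = 6*7/4 = 10.5.
        Tie groups: |d|=7 (t=2), |d|=8 (t=2); sum(t^3 - t) = 12.
        Var[W] = n(n+1)(2n+1)/24 - sum(t^3-t)/48 = 546/24 - 12/48 = 22.5.
        z = (W - E[W]) / sqrt(Var[W]) = (2 - 10.5) / 4.7434 = -1.7920.
        Two-sided p = 2*Phi(z) = 0.073140.
Step 6: alpha = 0.05. fail to reject H0.

W+ = 2, W- = 19, W = min = 2, p = 0.073140, fail to reject H0.


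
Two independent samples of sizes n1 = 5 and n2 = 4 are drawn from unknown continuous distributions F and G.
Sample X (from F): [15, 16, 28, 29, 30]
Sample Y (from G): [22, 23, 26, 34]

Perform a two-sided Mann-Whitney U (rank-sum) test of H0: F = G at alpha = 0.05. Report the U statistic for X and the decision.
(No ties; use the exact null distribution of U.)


Step 1: Combine and sort all 9 observations; assign midranks.
sorted (value, group): (15,X), (16,X), (22,Y), (23,Y), (26,Y), (28,X), (29,X), (30,X), (34,Y)
ranks: 15->1, 16->2, 22->3, 23->4, 26->5, 28->6, 29->7, 30->8, 34->9
Step 2: Rank sum for X: R1 = 1 + 2 + 6 + 7 + 8 = 24.
Step 3: U_X = R1 - n1(n1+1)/2 = 24 - 5*6/2 = 24 - 15 = 9.
       U_Y = n1*n2 - U_X = 20 - 9 = 11.
Step 4: No ties, so the exact null distribution of U (based on enumerating the C(9,5) = 126 equally likely rank assignments) gives the two-sided p-value.
Step 5: p-value = 0.904762; compare to alpha = 0.05. fail to reject H0.

U_X = 9, p = 0.904762, fail to reject H0 at alpha = 0.05.


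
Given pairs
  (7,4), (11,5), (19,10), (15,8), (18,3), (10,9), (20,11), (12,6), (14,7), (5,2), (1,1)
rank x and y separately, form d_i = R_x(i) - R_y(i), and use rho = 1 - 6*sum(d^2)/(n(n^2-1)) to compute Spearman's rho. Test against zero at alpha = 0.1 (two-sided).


Step 1: Rank x and y separately (midranks; no ties here).
rank(x): 7->3, 11->5, 19->10, 15->8, 18->9, 10->4, 20->11, 12->6, 14->7, 5->2, 1->1
rank(y): 4->4, 5->5, 10->10, 8->8, 3->3, 9->9, 11->11, 6->6, 7->7, 2->2, 1->1
Step 2: d_i = R_x(i) - R_y(i); compute d_i^2.
  (3-4)^2=1, (5-5)^2=0, (10-10)^2=0, (8-8)^2=0, (9-3)^2=36, (4-9)^2=25, (11-11)^2=0, (6-6)^2=0, (7-7)^2=0, (2-2)^2=0, (1-1)^2=0
sum(d^2) = 62.
Step 3: rho = 1 - 6*62 / (11*(11^2 - 1)) = 1 - 372/1320 = 0.718182.
Step 4: Under H0, t = rho * sqrt((n-2)/(1-rho^2)) = 3.0963 ~ t(9).
Step 5: Two-sided p-value from the t-distribution with 9 df = 0.012800.
Step 6: alpha = 0.1. reject H0.

rho = 0.7182, p = 0.012800, reject H0 at alpha = 0.1.


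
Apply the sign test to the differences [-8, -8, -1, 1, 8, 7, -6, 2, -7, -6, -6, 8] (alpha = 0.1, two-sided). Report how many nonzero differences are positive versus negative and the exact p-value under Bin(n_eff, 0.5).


Step 1: Discard zero differences. Original n = 12; n_eff = number of nonzero differences = 12.
Nonzero differences (with sign): -8, -8, -1, +1, +8, +7, -6, +2, -7, -6, -6, +8
Step 2: Count signs: positive = 5, negative = 7.
Step 3: Under H0: P(positive) = 0.5, so the number of positives S ~ Bin(12, 0.5).
Step 4: Two-sided exact p-value = sum of Bin(12,0.5) probabilities at or below the observed probability = 0.774414.
Step 5: alpha = 0.1. fail to reject H0.

n_eff = 12, pos = 5, neg = 7, p = 0.774414, fail to reject H0.


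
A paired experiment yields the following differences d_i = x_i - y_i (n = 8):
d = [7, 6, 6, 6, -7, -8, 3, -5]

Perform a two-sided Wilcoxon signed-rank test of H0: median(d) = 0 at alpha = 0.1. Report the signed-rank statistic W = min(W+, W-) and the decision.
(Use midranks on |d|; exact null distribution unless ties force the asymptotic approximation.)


Step 1: Drop any zero differences (none here) and take |d_i|.
|d| = [7, 6, 6, 6, 7, 8, 3, 5]
Step 2: Midrank |d_i| (ties get averaged ranks).
ranks: |7|->6.5, |6|->4, |6|->4, |6|->4, |7|->6.5, |8|->8, |3|->1, |5|->2
Step 3: Attach original signs; sum ranks with positive sign and with negative sign.
W+ = 6.5 + 4 + 4 + 4 + 1 = 19.5
W- = 6.5 + 8 + 2 = 16.5
(Check: W+ + W- = 36 should equal n(n+1)/2 = 36.)
Step 4: Test statistic W = min(W+, W-) = 16.5.
Step 5: Ties in |d|, so use the tie-corrected normal approximation.
        E[W] = n(n+1)/4 = 8*9/4 = 18.
        Tie groups: |d|=6 (t=3), |d|=7 (t=2); sum(t^3 - t) = 30.
        Var[W] = n(n+1)(2n+1)/24 - sum(t^3-t)/48 = 1224/24 - 30/48 = 50.375.
        z = (W - E[W]) / sqrt(Var[W]) = (16.5 - 18) / 7.0975 = -0.2113.
        Two-sided p = 2*Phi(z) = 0.832621.
Step 6: alpha = 0.1. fail to reject H0.

W+ = 19.5, W- = 16.5, W = min = 16.5, p = 0.832621, fail to reject H0.


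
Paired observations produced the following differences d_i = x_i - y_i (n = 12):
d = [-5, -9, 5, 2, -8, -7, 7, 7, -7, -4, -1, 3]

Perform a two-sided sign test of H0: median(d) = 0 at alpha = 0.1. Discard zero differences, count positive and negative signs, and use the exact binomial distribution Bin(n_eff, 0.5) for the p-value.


Step 1: Discard zero differences. Original n = 12; n_eff = number of nonzero differences = 12.
Nonzero differences (with sign): -5, -9, +5, +2, -8, -7, +7, +7, -7, -4, -1, +3
Step 2: Count signs: positive = 5, negative = 7.
Step 3: Under H0: P(positive) = 0.5, so the number of positives S ~ Bin(12, 0.5).
Step 4: Two-sided exact p-value = sum of Bin(12,0.5) probabilities at or below the observed probability = 0.774414.
Step 5: alpha = 0.1. fail to reject H0.

n_eff = 12, pos = 5, neg = 7, p = 0.774414, fail to reject H0.


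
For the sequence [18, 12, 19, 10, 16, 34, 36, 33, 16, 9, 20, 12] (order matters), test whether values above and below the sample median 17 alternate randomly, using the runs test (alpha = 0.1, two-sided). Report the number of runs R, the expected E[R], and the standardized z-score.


Step 1: Compute median = 17; label A = above, B = below.
Labels in order: ABABBAAABBAB  (n_A = 6, n_B = 6)
Step 2: Count runs R = 8.
Step 3: Under H0 (random ordering), E[R] = 2*n_A*n_B/(n_A+n_B) + 1 = 2*6*6/12 + 1 = 7.0000.
        Var[R] = 2*n_A*n_B*(2*n_A*n_B - n_A - n_B) / ((n_A+n_B)^2 * (n_A+n_B-1)) = 4320/1584 = 2.7273.
        SD[R] = 1.6514.
Step 4: Continuity-corrected z = (R - 0.5 - E[R]) / SD[R] = (8 - 0.5 - 7.0000) / 1.6514 = 0.3028.
Step 5: Two-sided p-value via normal approximation = 2*(1 - Phi(|z|)) = 0.762069.
Step 6: alpha = 0.1. fail to reject H0.

R = 8, z = 0.3028, p = 0.762069, fail to reject H0.


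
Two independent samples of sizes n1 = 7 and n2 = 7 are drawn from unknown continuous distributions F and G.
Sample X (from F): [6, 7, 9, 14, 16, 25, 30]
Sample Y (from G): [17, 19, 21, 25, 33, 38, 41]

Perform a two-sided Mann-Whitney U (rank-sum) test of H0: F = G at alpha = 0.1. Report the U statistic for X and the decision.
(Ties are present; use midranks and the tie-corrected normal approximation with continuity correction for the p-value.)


Step 1: Combine and sort all 14 observations; assign midranks.
sorted (value, group): (6,X), (7,X), (9,X), (14,X), (16,X), (17,Y), (19,Y), (21,Y), (25,X), (25,Y), (30,X), (33,Y), (38,Y), (41,Y)
ranks: 6->1, 7->2, 9->3, 14->4, 16->5, 17->6, 19->7, 21->8, 25->9.5, 25->9.5, 30->11, 33->12, 38->13, 41->14
Step 2: Rank sum for X: R1 = 1 + 2 + 3 + 4 + 5 + 9.5 + 11 = 35.5.
Step 3: U_X = R1 - n1(n1+1)/2 = 35.5 - 7*8/2 = 35.5 - 28 = 7.5.
       U_Y = n1*n2 - U_X = 49 - 7.5 = 41.5.
Step 4: Ties are present, so use the tie-corrected normal approximation (with continuity correction) for the p-value.
Step 5: p-value = 0.034806; compare to alpha = 0.1. reject H0.

U_X = 7.5, p = 0.034806, reject H0 at alpha = 0.1.


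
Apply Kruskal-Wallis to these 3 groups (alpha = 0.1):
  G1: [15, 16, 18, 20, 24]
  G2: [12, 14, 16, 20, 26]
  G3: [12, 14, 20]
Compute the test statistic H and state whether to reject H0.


Step 1: Combine all N = 13 observations and assign midranks.
sorted (value, group, rank): (12,G2,1.5), (12,G3,1.5), (14,G2,3.5), (14,G3,3.5), (15,G1,5), (16,G1,6.5), (16,G2,6.5), (18,G1,8), (20,G1,10), (20,G2,10), (20,G3,10), (24,G1,12), (26,G2,13)
Step 2: Sum ranks within each group.
R_1 = 41.5 (n_1 = 5)
R_2 = 34.5 (n_2 = 5)
R_3 = 15 (n_3 = 3)
Step 3: H = 12/(N(N+1)) * sum(R_i^2/n_i) - 3(N+1)
     = 12/(13*14) * (41.5^2/5 + 34.5^2/5 + 15^2/3) - 3*14
     = 0.065934 * 657.5 - 42
     = 1.351648.
Step 4: Ties present; correction factor C = 1 - 42/(13^3 - 13) = 0.980769. Corrected H = 1.351648 / 0.980769 = 1.378151.
Step 5: Under H0, H ~ chi^2(2); p-value = 0.502040.
Step 6: alpha = 0.1. fail to reject H0.

H = 1.3782, df = 2, p = 0.502040, fail to reject H0.


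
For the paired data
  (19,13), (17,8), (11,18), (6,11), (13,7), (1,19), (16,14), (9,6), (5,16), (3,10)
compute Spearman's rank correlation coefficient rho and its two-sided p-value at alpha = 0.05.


Step 1: Rank x and y separately (midranks; no ties here).
rank(x): 19->10, 17->9, 11->6, 6->4, 13->7, 1->1, 16->8, 9->5, 5->3, 3->2
rank(y): 13->6, 8->3, 18->9, 11->5, 7->2, 19->10, 14->7, 6->1, 16->8, 10->4
Step 2: d_i = R_x(i) - R_y(i); compute d_i^2.
  (10-6)^2=16, (9-3)^2=36, (6-9)^2=9, (4-5)^2=1, (7-2)^2=25, (1-10)^2=81, (8-7)^2=1, (5-1)^2=16, (3-8)^2=25, (2-4)^2=4
sum(d^2) = 214.
Step 3: rho = 1 - 6*214 / (10*(10^2 - 1)) = 1 - 1284/990 = -0.296970.
Step 4: Under H0, t = rho * sqrt((n-2)/(1-rho^2)) = -0.8796 ~ t(8).
Step 5: Two-sided p-value from the t-distribution with 8 df = 0.404702.
Step 6: alpha = 0.05. fail to reject H0.

rho = -0.2970, p = 0.404702, fail to reject H0 at alpha = 0.05.


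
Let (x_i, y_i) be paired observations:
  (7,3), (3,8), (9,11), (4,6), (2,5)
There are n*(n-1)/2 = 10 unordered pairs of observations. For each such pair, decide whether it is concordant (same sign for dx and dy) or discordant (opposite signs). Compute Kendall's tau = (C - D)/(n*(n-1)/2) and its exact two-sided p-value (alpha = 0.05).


Step 1: Enumerate the 10 unordered pairs (i,j) with i<j and classify each by sign(x_j-x_i) * sign(y_j-y_i).
  (1,2):dx=-4,dy=+5->D; (1,3):dx=+2,dy=+8->C; (1,4):dx=-3,dy=+3->D; (1,5):dx=-5,dy=+2->D
  (2,3):dx=+6,dy=+3->C; (2,4):dx=+1,dy=-2->D; (2,5):dx=-1,dy=-3->C; (3,4):dx=-5,dy=-5->C
  (3,5):dx=-7,dy=-6->C; (4,5):dx=-2,dy=-1->C
Step 2: C = 6, D = 4, total pairs = 10.
Step 3: tau = (C - D)/(n(n-1)/2) = (6 - 4)/10 = 0.200000.
Step 4: Exact two-sided p-value (enumerate n! = 120 permutations of y under H0): p = 0.816667.
Step 5: alpha = 0.05. fail to reject H0.

tau_b = 0.2000 (C=6, D=4), p = 0.816667, fail to reject H0.


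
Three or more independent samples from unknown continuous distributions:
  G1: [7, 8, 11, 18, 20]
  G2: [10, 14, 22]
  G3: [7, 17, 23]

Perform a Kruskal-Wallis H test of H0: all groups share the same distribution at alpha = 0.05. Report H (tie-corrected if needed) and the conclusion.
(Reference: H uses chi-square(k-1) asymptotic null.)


Step 1: Combine all N = 11 observations and assign midranks.
sorted (value, group, rank): (7,G1,1.5), (7,G3,1.5), (8,G1,3), (10,G2,4), (11,G1,5), (14,G2,6), (17,G3,7), (18,G1,8), (20,G1,9), (22,G2,10), (23,G3,11)
Step 2: Sum ranks within each group.
R_1 = 26.5 (n_1 = 5)
R_2 = 20 (n_2 = 3)
R_3 = 19.5 (n_3 = 3)
Step 3: H = 12/(N(N+1)) * sum(R_i^2/n_i) - 3(N+1)
     = 12/(11*12) * (26.5^2/5 + 20^2/3 + 19.5^2/3) - 3*12
     = 0.090909 * 400.533 - 36
     = 0.412121.
Step 4: Ties present; correction factor C = 1 - 6/(11^3 - 11) = 0.995455. Corrected H = 0.412121 / 0.995455 = 0.414003.
Step 5: Under H0, H ~ chi^2(2); p-value = 0.813018.
Step 6: alpha = 0.05. fail to reject H0.

H = 0.4140, df = 2, p = 0.813018, fail to reject H0.


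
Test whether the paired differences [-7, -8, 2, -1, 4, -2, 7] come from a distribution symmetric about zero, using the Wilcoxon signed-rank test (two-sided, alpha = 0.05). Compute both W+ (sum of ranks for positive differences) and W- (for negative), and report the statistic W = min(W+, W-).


Step 1: Drop any zero differences (none here) and take |d_i|.
|d| = [7, 8, 2, 1, 4, 2, 7]
Step 2: Midrank |d_i| (ties get averaged ranks).
ranks: |7|->5.5, |8|->7, |2|->2.5, |1|->1, |4|->4, |2|->2.5, |7|->5.5
Step 3: Attach original signs; sum ranks with positive sign and with negative sign.
W+ = 2.5 + 4 + 5.5 = 12
W- = 5.5 + 7 + 1 + 2.5 = 16
(Check: W+ + W- = 28 should equal n(n+1)/2 = 28.)
Step 4: Test statistic W = min(W+, W-) = 12.
Step 5: Ties in |d|, so use the tie-corrected normal approximation.
        E[W] = n(n+1)/4 = 7*8/4 = 14.
        Tie groups: |d|=2 (t=2), |d|=7 (t=2); sum(t^3 - t) = 12.
        Var[W] = n(n+1)(2n+1)/24 - sum(t^3-t)/48 = 840/24 - 12/48 = 34.75.
        z = (W - E[W]) / sqrt(Var[W]) = (12 - 14) / 5.8949 = -0.3393.
        Two-sided p = 2*Phi(z) = 0.734402.
Step 6: alpha = 0.05. fail to reject H0.

W+ = 12, W- = 16, W = min = 12, p = 0.734402, fail to reject H0.


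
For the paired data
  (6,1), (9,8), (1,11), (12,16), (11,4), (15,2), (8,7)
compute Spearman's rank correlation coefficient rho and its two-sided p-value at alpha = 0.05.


Step 1: Rank x and y separately (midranks; no ties here).
rank(x): 6->2, 9->4, 1->1, 12->6, 11->5, 15->7, 8->3
rank(y): 1->1, 8->5, 11->6, 16->7, 4->3, 2->2, 7->4
Step 2: d_i = R_x(i) - R_y(i); compute d_i^2.
  (2-1)^2=1, (4-5)^2=1, (1-6)^2=25, (6-7)^2=1, (5-3)^2=4, (7-2)^2=25, (3-4)^2=1
sum(d^2) = 58.
Step 3: rho = 1 - 6*58 / (7*(7^2 - 1)) = 1 - 348/336 = -0.035714.
Step 4: Under H0, t = rho * sqrt((n-2)/(1-rho^2)) = -0.0799 ~ t(5).
Step 5: Two-sided p-value from the t-distribution with 5 df = 0.939408.
Step 6: alpha = 0.05. fail to reject H0.

rho = -0.0357, p = 0.939408, fail to reject H0 at alpha = 0.05.


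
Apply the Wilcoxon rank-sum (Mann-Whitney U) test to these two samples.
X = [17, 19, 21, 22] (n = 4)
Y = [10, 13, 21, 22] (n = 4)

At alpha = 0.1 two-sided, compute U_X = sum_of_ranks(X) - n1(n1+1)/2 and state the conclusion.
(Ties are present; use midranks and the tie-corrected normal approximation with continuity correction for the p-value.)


Step 1: Combine and sort all 8 observations; assign midranks.
sorted (value, group): (10,Y), (13,Y), (17,X), (19,X), (21,X), (21,Y), (22,X), (22,Y)
ranks: 10->1, 13->2, 17->3, 19->4, 21->5.5, 21->5.5, 22->7.5, 22->7.5
Step 2: Rank sum for X: R1 = 3 + 4 + 5.5 + 7.5 = 20.
Step 3: U_X = R1 - n1(n1+1)/2 = 20 - 4*5/2 = 20 - 10 = 10.
       U_Y = n1*n2 - U_X = 16 - 10 = 6.
Step 4: Ties are present, so use the tie-corrected normal approximation (with continuity correction) for the p-value.
Step 5: p-value = 0.661197; compare to alpha = 0.1. fail to reject H0.

U_X = 10, p = 0.661197, fail to reject H0 at alpha = 0.1.


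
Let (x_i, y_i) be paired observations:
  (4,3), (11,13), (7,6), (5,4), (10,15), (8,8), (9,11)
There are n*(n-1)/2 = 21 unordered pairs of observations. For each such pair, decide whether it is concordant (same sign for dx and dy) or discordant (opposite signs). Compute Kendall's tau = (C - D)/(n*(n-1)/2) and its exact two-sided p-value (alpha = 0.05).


Step 1: Enumerate the 21 unordered pairs (i,j) with i<j and classify each by sign(x_j-x_i) * sign(y_j-y_i).
  (1,2):dx=+7,dy=+10->C; (1,3):dx=+3,dy=+3->C; (1,4):dx=+1,dy=+1->C; (1,5):dx=+6,dy=+12->C
  (1,6):dx=+4,dy=+5->C; (1,7):dx=+5,dy=+8->C; (2,3):dx=-4,dy=-7->C; (2,4):dx=-6,dy=-9->C
  (2,5):dx=-1,dy=+2->D; (2,6):dx=-3,dy=-5->C; (2,7):dx=-2,dy=-2->C; (3,4):dx=-2,dy=-2->C
  (3,5):dx=+3,dy=+9->C; (3,6):dx=+1,dy=+2->C; (3,7):dx=+2,dy=+5->C; (4,5):dx=+5,dy=+11->C
  (4,6):dx=+3,dy=+4->C; (4,7):dx=+4,dy=+7->C; (5,6):dx=-2,dy=-7->C; (5,7):dx=-1,dy=-4->C
  (6,7):dx=+1,dy=+3->C
Step 2: C = 20, D = 1, total pairs = 21.
Step 3: tau = (C - D)/(n(n-1)/2) = (20 - 1)/21 = 0.904762.
Step 4: Exact two-sided p-value (enumerate n! = 5040 permutations of y under H0): p = 0.002778.
Step 5: alpha = 0.05. reject H0.

tau_b = 0.9048 (C=20, D=1), p = 0.002778, reject H0.


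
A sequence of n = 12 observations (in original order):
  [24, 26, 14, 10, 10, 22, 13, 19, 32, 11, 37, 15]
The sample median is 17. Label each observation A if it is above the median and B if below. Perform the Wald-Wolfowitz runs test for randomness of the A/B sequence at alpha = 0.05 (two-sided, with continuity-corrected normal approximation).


Step 1: Compute median = 17; label A = above, B = below.
Labels in order: AABBBABAABAB  (n_A = 6, n_B = 6)
Step 2: Count runs R = 8.
Step 3: Under H0 (random ordering), E[R] = 2*n_A*n_B/(n_A+n_B) + 1 = 2*6*6/12 + 1 = 7.0000.
        Var[R] = 2*n_A*n_B*(2*n_A*n_B - n_A - n_B) / ((n_A+n_B)^2 * (n_A+n_B-1)) = 4320/1584 = 2.7273.
        SD[R] = 1.6514.
Step 4: Continuity-corrected z = (R - 0.5 - E[R]) / SD[R] = (8 - 0.5 - 7.0000) / 1.6514 = 0.3028.
Step 5: Two-sided p-value via normal approximation = 2*(1 - Phi(|z|)) = 0.762069.
Step 6: alpha = 0.05. fail to reject H0.

R = 8, z = 0.3028, p = 0.762069, fail to reject H0.


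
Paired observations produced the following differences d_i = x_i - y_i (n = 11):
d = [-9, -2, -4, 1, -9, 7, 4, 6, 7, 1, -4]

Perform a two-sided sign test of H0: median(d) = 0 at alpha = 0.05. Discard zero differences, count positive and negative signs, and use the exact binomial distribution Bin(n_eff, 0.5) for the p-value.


Step 1: Discard zero differences. Original n = 11; n_eff = number of nonzero differences = 11.
Nonzero differences (with sign): -9, -2, -4, +1, -9, +7, +4, +6, +7, +1, -4
Step 2: Count signs: positive = 6, negative = 5.
Step 3: Under H0: P(positive) = 0.5, so the number of positives S ~ Bin(11, 0.5).
Step 4: Two-sided exact p-value = sum of Bin(11,0.5) probabilities at or below the observed probability = 1.000000.
Step 5: alpha = 0.05. fail to reject H0.

n_eff = 11, pos = 6, neg = 5, p = 1.000000, fail to reject H0.


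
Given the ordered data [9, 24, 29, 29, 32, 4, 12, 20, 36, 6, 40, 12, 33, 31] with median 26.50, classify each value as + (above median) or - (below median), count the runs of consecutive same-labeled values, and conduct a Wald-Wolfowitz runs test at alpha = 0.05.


Step 1: Compute median = 26.50; label A = above, B = below.
Labels in order: BBAAABBBABABAA  (n_A = 7, n_B = 7)
Step 2: Count runs R = 8.
Step 3: Under H0 (random ordering), E[R] = 2*n_A*n_B/(n_A+n_B) + 1 = 2*7*7/14 + 1 = 8.0000.
        Var[R] = 2*n_A*n_B*(2*n_A*n_B - n_A - n_B) / ((n_A+n_B)^2 * (n_A+n_B-1)) = 8232/2548 = 3.2308.
        SD[R] = 1.7974.
Step 4: R = E[R], so z = 0 with no continuity correction.
Step 5: Two-sided p-value via normal approximation = 2*(1 - Phi(|z|)) = 1.000000.
Step 6: alpha = 0.05. fail to reject H0.

R = 8, z = 0.0000, p = 1.000000, fail to reject H0.


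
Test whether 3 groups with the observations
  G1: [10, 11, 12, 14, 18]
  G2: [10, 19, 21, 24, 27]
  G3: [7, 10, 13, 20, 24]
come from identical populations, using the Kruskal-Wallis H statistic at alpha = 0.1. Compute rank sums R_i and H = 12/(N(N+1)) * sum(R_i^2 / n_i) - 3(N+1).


Step 1: Combine all N = 15 observations and assign midranks.
sorted (value, group, rank): (7,G3,1), (10,G1,3), (10,G2,3), (10,G3,3), (11,G1,5), (12,G1,6), (13,G3,7), (14,G1,8), (18,G1,9), (19,G2,10), (20,G3,11), (21,G2,12), (24,G2,13.5), (24,G3,13.5), (27,G2,15)
Step 2: Sum ranks within each group.
R_1 = 31 (n_1 = 5)
R_2 = 53.5 (n_2 = 5)
R_3 = 35.5 (n_3 = 5)
Step 3: H = 12/(N(N+1)) * sum(R_i^2/n_i) - 3(N+1)
     = 12/(15*16) * (31^2/5 + 53.5^2/5 + 35.5^2/5) - 3*16
     = 0.050000 * 1016.7 - 48
     = 2.835000.
Step 4: Ties present; correction factor C = 1 - 30/(15^3 - 15) = 0.991071. Corrected H = 2.835000 / 0.991071 = 2.860541.
Step 5: Under H0, H ~ chi^2(2); p-value = 0.239244.
Step 6: alpha = 0.1. fail to reject H0.

H = 2.8605, df = 2, p = 0.239244, fail to reject H0.


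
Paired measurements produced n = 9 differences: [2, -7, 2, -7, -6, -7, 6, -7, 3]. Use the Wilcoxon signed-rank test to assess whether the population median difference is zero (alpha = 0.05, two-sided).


Step 1: Drop any zero differences (none here) and take |d_i|.
|d| = [2, 7, 2, 7, 6, 7, 6, 7, 3]
Step 2: Midrank |d_i| (ties get averaged ranks).
ranks: |2|->1.5, |7|->7.5, |2|->1.5, |7|->7.5, |6|->4.5, |7|->7.5, |6|->4.5, |7|->7.5, |3|->3
Step 3: Attach original signs; sum ranks with positive sign and with negative sign.
W+ = 1.5 + 1.5 + 4.5 + 3 = 10.5
W- = 7.5 + 7.5 + 4.5 + 7.5 + 7.5 = 34.5
(Check: W+ + W- = 45 should equal n(n+1)/2 = 45.)
Step 4: Test statistic W = min(W+, W-) = 10.5.
Step 5: Ties in |d|, so use the tie-corrected normal approximation.
        E[W] = n(n+1)/4 = 9*10/4 = 22.5.
        Tie groups: |d|=2 (t=2), |d|=6 (t=2), |d|=7 (t=4); sum(t^3 - t) = 72.
        Var[W] = n(n+1)(2n+1)/24 - sum(t^3-t)/48 = 1710/24 - 72/48 = 69.75.
        z = (W - E[W]) / sqrt(Var[W]) = (10.5 - 22.5) / 8.3516 = -1.4368.
        Two-sided p = 2*Phi(z) = 0.150763.
Step 6: alpha = 0.05. fail to reject H0.

W+ = 10.5, W- = 34.5, W = min = 10.5, p = 0.150763, fail to reject H0.


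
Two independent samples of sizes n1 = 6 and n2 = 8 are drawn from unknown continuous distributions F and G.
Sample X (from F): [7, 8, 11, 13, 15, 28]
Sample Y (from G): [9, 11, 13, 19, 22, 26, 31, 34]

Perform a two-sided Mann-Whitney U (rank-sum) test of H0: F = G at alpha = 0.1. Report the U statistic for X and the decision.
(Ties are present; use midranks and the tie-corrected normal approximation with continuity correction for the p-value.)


Step 1: Combine and sort all 14 observations; assign midranks.
sorted (value, group): (7,X), (8,X), (9,Y), (11,X), (11,Y), (13,X), (13,Y), (15,X), (19,Y), (22,Y), (26,Y), (28,X), (31,Y), (34,Y)
ranks: 7->1, 8->2, 9->3, 11->4.5, 11->4.5, 13->6.5, 13->6.5, 15->8, 19->9, 22->10, 26->11, 28->12, 31->13, 34->14
Step 2: Rank sum for X: R1 = 1 + 2 + 4.5 + 6.5 + 8 + 12 = 34.
Step 3: U_X = R1 - n1(n1+1)/2 = 34 - 6*7/2 = 34 - 21 = 13.
       U_Y = n1*n2 - U_X = 48 - 13 = 35.
Step 4: Ties are present, so use the tie-corrected normal approximation (with continuity correction) for the p-value.
Step 5: p-value = 0.174295; compare to alpha = 0.1. fail to reject H0.

U_X = 13, p = 0.174295, fail to reject H0 at alpha = 0.1.


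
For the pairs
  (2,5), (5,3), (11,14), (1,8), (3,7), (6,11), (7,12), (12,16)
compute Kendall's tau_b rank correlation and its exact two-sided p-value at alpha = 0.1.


Step 1: Enumerate the 28 unordered pairs (i,j) with i<j and classify each by sign(x_j-x_i) * sign(y_j-y_i).
  (1,2):dx=+3,dy=-2->D; (1,3):dx=+9,dy=+9->C; (1,4):dx=-1,dy=+3->D; (1,5):dx=+1,dy=+2->C
  (1,6):dx=+4,dy=+6->C; (1,7):dx=+5,dy=+7->C; (1,8):dx=+10,dy=+11->C; (2,3):dx=+6,dy=+11->C
  (2,4):dx=-4,dy=+5->D; (2,5):dx=-2,dy=+4->D; (2,6):dx=+1,dy=+8->C; (2,7):dx=+2,dy=+9->C
  (2,8):dx=+7,dy=+13->C; (3,4):dx=-10,dy=-6->C; (3,5):dx=-8,dy=-7->C; (3,6):dx=-5,dy=-3->C
  (3,7):dx=-4,dy=-2->C; (3,8):dx=+1,dy=+2->C; (4,5):dx=+2,dy=-1->D; (4,6):dx=+5,dy=+3->C
  (4,7):dx=+6,dy=+4->C; (4,8):dx=+11,dy=+8->C; (5,6):dx=+3,dy=+4->C; (5,7):dx=+4,dy=+5->C
  (5,8):dx=+9,dy=+9->C; (6,7):dx=+1,dy=+1->C; (6,8):dx=+6,dy=+5->C; (7,8):dx=+5,dy=+4->C
Step 2: C = 23, D = 5, total pairs = 28.
Step 3: tau = (C - D)/(n(n-1)/2) = (23 - 5)/28 = 0.642857.
Step 4: Exact two-sided p-value (enumerate n! = 40320 permutations of y under H0): p = 0.031151.
Step 5: alpha = 0.1. reject H0.

tau_b = 0.6429 (C=23, D=5), p = 0.031151, reject H0.


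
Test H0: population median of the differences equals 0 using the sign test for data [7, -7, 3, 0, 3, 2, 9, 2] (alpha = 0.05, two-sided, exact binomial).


Step 1: Discard zero differences. Original n = 8; n_eff = number of nonzero differences = 7.
Nonzero differences (with sign): +7, -7, +3, +3, +2, +9, +2
Step 2: Count signs: positive = 6, negative = 1.
Step 3: Under H0: P(positive) = 0.5, so the number of positives S ~ Bin(7, 0.5).
Step 4: Two-sided exact p-value = sum of Bin(7,0.5) probabilities at or below the observed probability = 0.125000.
Step 5: alpha = 0.05. fail to reject H0.

n_eff = 7, pos = 6, neg = 1, p = 0.125000, fail to reject H0.


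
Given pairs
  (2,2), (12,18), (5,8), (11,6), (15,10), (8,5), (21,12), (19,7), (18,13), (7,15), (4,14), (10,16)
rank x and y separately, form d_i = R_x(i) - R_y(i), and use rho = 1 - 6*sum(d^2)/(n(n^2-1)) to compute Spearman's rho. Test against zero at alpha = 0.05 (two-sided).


Step 1: Rank x and y separately (midranks; no ties here).
rank(x): 2->1, 12->8, 5->3, 11->7, 15->9, 8->5, 21->12, 19->11, 18->10, 7->4, 4->2, 10->6
rank(y): 2->1, 18->12, 8->5, 6->3, 10->6, 5->2, 12->7, 7->4, 13->8, 15->10, 14->9, 16->11
Step 2: d_i = R_x(i) - R_y(i); compute d_i^2.
  (1-1)^2=0, (8-12)^2=16, (3-5)^2=4, (7-3)^2=16, (9-6)^2=9, (5-2)^2=9, (12-7)^2=25, (11-4)^2=49, (10-8)^2=4, (4-10)^2=36, (2-9)^2=49, (6-11)^2=25
sum(d^2) = 242.
Step 3: rho = 1 - 6*242 / (12*(12^2 - 1)) = 1 - 1452/1716 = 0.153846.
Step 4: Under H0, t = rho * sqrt((n-2)/(1-rho^2)) = 0.4924 ~ t(10).
Step 5: Two-sided p-value from the t-distribution with 10 df = 0.633091.
Step 6: alpha = 0.05. fail to reject H0.

rho = 0.1538, p = 0.633091, fail to reject H0 at alpha = 0.05.


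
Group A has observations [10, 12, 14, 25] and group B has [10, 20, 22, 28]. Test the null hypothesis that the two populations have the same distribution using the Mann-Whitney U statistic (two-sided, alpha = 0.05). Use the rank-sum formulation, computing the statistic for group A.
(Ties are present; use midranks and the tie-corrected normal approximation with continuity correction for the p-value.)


Step 1: Combine and sort all 8 observations; assign midranks.
sorted (value, group): (10,X), (10,Y), (12,X), (14,X), (20,Y), (22,Y), (25,X), (28,Y)
ranks: 10->1.5, 10->1.5, 12->3, 14->4, 20->5, 22->6, 25->7, 28->8
Step 2: Rank sum for X: R1 = 1.5 + 3 + 4 + 7 = 15.5.
Step 3: U_X = R1 - n1(n1+1)/2 = 15.5 - 4*5/2 = 15.5 - 10 = 5.5.
       U_Y = n1*n2 - U_X = 16 - 5.5 = 10.5.
Step 4: Ties are present, so use the tie-corrected normal approximation (with continuity correction) for the p-value.
Step 5: p-value = 0.561363; compare to alpha = 0.05. fail to reject H0.

U_X = 5.5, p = 0.561363, fail to reject H0 at alpha = 0.05.


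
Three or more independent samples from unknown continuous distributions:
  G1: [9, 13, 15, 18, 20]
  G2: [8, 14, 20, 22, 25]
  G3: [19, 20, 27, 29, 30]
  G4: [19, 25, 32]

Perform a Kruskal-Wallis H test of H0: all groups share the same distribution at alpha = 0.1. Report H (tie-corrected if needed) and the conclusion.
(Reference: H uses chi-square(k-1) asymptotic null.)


Step 1: Combine all N = 18 observations and assign midranks.
sorted (value, group, rank): (8,G2,1), (9,G1,2), (13,G1,3), (14,G2,4), (15,G1,5), (18,G1,6), (19,G3,7.5), (19,G4,7.5), (20,G1,10), (20,G2,10), (20,G3,10), (22,G2,12), (25,G2,13.5), (25,G4,13.5), (27,G3,15), (29,G3,16), (30,G3,17), (32,G4,18)
Step 2: Sum ranks within each group.
R_1 = 26 (n_1 = 5)
R_2 = 40.5 (n_2 = 5)
R_3 = 65.5 (n_3 = 5)
R_4 = 39 (n_4 = 3)
Step 3: H = 12/(N(N+1)) * sum(R_i^2/n_i) - 3(N+1)
     = 12/(18*19) * (26^2/5 + 40.5^2/5 + 65.5^2/5 + 39^2/3) - 3*19
     = 0.035088 * 1828.3 - 57
     = 7.150877.
Step 4: Ties present; correction factor C = 1 - 36/(18^3 - 18) = 0.993808. Corrected H = 7.150877 / 0.993808 = 7.195431.
Step 5: Under H0, H ~ chi^2(3); p-value = 0.065923.
Step 6: alpha = 0.1. reject H0.

H = 7.1954, df = 3, p = 0.065923, reject H0.


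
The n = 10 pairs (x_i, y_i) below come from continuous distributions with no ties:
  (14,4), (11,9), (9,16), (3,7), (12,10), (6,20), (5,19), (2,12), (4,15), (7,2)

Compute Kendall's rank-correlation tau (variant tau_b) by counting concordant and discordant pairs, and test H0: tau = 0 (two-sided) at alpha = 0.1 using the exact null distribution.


Step 1: Enumerate the 45 unordered pairs (i,j) with i<j and classify each by sign(x_j-x_i) * sign(y_j-y_i).
  (1,2):dx=-3,dy=+5->D; (1,3):dx=-5,dy=+12->D; (1,4):dx=-11,dy=+3->D; (1,5):dx=-2,dy=+6->D
  (1,6):dx=-8,dy=+16->D; (1,7):dx=-9,dy=+15->D; (1,8):dx=-12,dy=+8->D; (1,9):dx=-10,dy=+11->D
  (1,10):dx=-7,dy=-2->C; (2,3):dx=-2,dy=+7->D; (2,4):dx=-8,dy=-2->C; (2,5):dx=+1,dy=+1->C
  (2,6):dx=-5,dy=+11->D; (2,7):dx=-6,dy=+10->D; (2,8):dx=-9,dy=+3->D; (2,9):dx=-7,dy=+6->D
  (2,10):dx=-4,dy=-7->C; (3,4):dx=-6,dy=-9->C; (3,5):dx=+3,dy=-6->D; (3,6):dx=-3,dy=+4->D
  (3,7):dx=-4,dy=+3->D; (3,8):dx=-7,dy=-4->C; (3,9):dx=-5,dy=-1->C; (3,10):dx=-2,dy=-14->C
  (4,5):dx=+9,dy=+3->C; (4,6):dx=+3,dy=+13->C; (4,7):dx=+2,dy=+12->C; (4,8):dx=-1,dy=+5->D
  (4,9):dx=+1,dy=+8->C; (4,10):dx=+4,dy=-5->D; (5,6):dx=-6,dy=+10->D; (5,7):dx=-7,dy=+9->D
  (5,8):dx=-10,dy=+2->D; (5,9):dx=-8,dy=+5->D; (5,10):dx=-5,dy=-8->C; (6,7):dx=-1,dy=-1->C
  (6,8):dx=-4,dy=-8->C; (6,9):dx=-2,dy=-5->C; (6,10):dx=+1,dy=-18->D; (7,8):dx=-3,dy=-7->C
  (7,9):dx=-1,dy=-4->C; (7,10):dx=+2,dy=-17->D; (8,9):dx=+2,dy=+3->C; (8,10):dx=+5,dy=-10->D
  (9,10):dx=+3,dy=-13->D
Step 2: C = 19, D = 26, total pairs = 45.
Step 3: tau = (C - D)/(n(n-1)/2) = (19 - 26)/45 = -0.155556.
Step 4: Exact two-sided p-value (enumerate n! = 3628800 permutations of y under H0): p = 0.600654.
Step 5: alpha = 0.1. fail to reject H0.

tau_b = -0.1556 (C=19, D=26), p = 0.600654, fail to reject H0.


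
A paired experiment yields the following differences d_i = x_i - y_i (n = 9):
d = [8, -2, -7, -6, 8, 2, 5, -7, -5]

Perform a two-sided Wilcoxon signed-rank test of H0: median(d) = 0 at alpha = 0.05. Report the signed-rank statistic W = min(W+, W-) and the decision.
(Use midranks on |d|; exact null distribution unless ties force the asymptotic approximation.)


Step 1: Drop any zero differences (none here) and take |d_i|.
|d| = [8, 2, 7, 6, 8, 2, 5, 7, 5]
Step 2: Midrank |d_i| (ties get averaged ranks).
ranks: |8|->8.5, |2|->1.5, |7|->6.5, |6|->5, |8|->8.5, |2|->1.5, |5|->3.5, |7|->6.5, |5|->3.5
Step 3: Attach original signs; sum ranks with positive sign and with negative sign.
W+ = 8.5 + 8.5 + 1.5 + 3.5 = 22
W- = 1.5 + 6.5 + 5 + 6.5 + 3.5 = 23
(Check: W+ + W- = 45 should equal n(n+1)/2 = 45.)
Step 4: Test statistic W = min(W+, W-) = 22.
Step 5: Ties in |d|, so use the tie-corrected normal approximation.
        E[W] = n(n+1)/4 = 9*10/4 = 22.5.
        Tie groups: |d|=2 (t=2), |d|=5 (t=2), |d|=7 (t=2), |d|=8 (t=2); sum(t^3 - t) = 24.
        Var[W] = n(n+1)(2n+1)/24 - sum(t^3-t)/48 = 1710/24 - 24/48 = 70.75.
        z = (W - E[W]) / sqrt(Var[W]) = (22 - 22.5) / 8.4113 = -0.0594.
        Two-sided p = 2*Phi(z) = 0.952599.
Step 6: alpha = 0.05. fail to reject H0.

W+ = 22, W- = 23, W = min = 22, p = 0.952599, fail to reject H0.


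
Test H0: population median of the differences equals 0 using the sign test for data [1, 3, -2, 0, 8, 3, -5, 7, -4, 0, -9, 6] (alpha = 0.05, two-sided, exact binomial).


Step 1: Discard zero differences. Original n = 12; n_eff = number of nonzero differences = 10.
Nonzero differences (with sign): +1, +3, -2, +8, +3, -5, +7, -4, -9, +6
Step 2: Count signs: positive = 6, negative = 4.
Step 3: Under H0: P(positive) = 0.5, so the number of positives S ~ Bin(10, 0.5).
Step 4: Two-sided exact p-value = sum of Bin(10,0.5) probabilities at or below the observed probability = 0.753906.
Step 5: alpha = 0.05. fail to reject H0.

n_eff = 10, pos = 6, neg = 4, p = 0.753906, fail to reject H0.


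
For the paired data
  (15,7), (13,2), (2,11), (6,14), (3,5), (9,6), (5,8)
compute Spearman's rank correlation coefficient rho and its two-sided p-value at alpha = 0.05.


Step 1: Rank x and y separately (midranks; no ties here).
rank(x): 15->7, 13->6, 2->1, 6->4, 3->2, 9->5, 5->3
rank(y): 7->4, 2->1, 11->6, 14->7, 5->2, 6->3, 8->5
Step 2: d_i = R_x(i) - R_y(i); compute d_i^2.
  (7-4)^2=9, (6-1)^2=25, (1-6)^2=25, (4-7)^2=9, (2-2)^2=0, (5-3)^2=4, (3-5)^2=4
sum(d^2) = 76.
Step 3: rho = 1 - 6*76 / (7*(7^2 - 1)) = 1 - 456/336 = -0.357143.
Step 4: Under H0, t = rho * sqrt((n-2)/(1-rho^2)) = -0.8550 ~ t(5).
Step 5: Two-sided p-value from the t-distribution with 5 df = 0.431611.
Step 6: alpha = 0.05. fail to reject H0.

rho = -0.3571, p = 0.431611, fail to reject H0 at alpha = 0.05.


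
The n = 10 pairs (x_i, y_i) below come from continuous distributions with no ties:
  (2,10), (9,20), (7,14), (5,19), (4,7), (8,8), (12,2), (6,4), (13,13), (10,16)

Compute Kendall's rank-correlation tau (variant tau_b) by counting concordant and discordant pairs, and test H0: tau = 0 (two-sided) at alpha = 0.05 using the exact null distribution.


Step 1: Enumerate the 45 unordered pairs (i,j) with i<j and classify each by sign(x_j-x_i) * sign(y_j-y_i).
  (1,2):dx=+7,dy=+10->C; (1,3):dx=+5,dy=+4->C; (1,4):dx=+3,dy=+9->C; (1,5):dx=+2,dy=-3->D
  (1,6):dx=+6,dy=-2->D; (1,7):dx=+10,dy=-8->D; (1,8):dx=+4,dy=-6->D; (1,9):dx=+11,dy=+3->C
  (1,10):dx=+8,dy=+6->C; (2,3):dx=-2,dy=-6->C; (2,4):dx=-4,dy=-1->C; (2,5):dx=-5,dy=-13->C
  (2,6):dx=-1,dy=-12->C; (2,7):dx=+3,dy=-18->D; (2,8):dx=-3,dy=-16->C; (2,9):dx=+4,dy=-7->D
  (2,10):dx=+1,dy=-4->D; (3,4):dx=-2,dy=+5->D; (3,5):dx=-3,dy=-7->C; (3,6):dx=+1,dy=-6->D
  (3,7):dx=+5,dy=-12->D; (3,8):dx=-1,dy=-10->C; (3,9):dx=+6,dy=-1->D; (3,10):dx=+3,dy=+2->C
  (4,5):dx=-1,dy=-12->C; (4,6):dx=+3,dy=-11->D; (4,7):dx=+7,dy=-17->D; (4,8):dx=+1,dy=-15->D
  (4,9):dx=+8,dy=-6->D; (4,10):dx=+5,dy=-3->D; (5,6):dx=+4,dy=+1->C; (5,7):dx=+8,dy=-5->D
  (5,8):dx=+2,dy=-3->D; (5,9):dx=+9,dy=+6->C; (5,10):dx=+6,dy=+9->C; (6,7):dx=+4,dy=-6->D
  (6,8):dx=-2,dy=-4->C; (6,9):dx=+5,dy=+5->C; (6,10):dx=+2,dy=+8->C; (7,8):dx=-6,dy=+2->D
  (7,9):dx=+1,dy=+11->C; (7,10):dx=-2,dy=+14->D; (8,9):dx=+7,dy=+9->C; (8,10):dx=+4,dy=+12->C
  (9,10):dx=-3,dy=+3->D
Step 2: C = 23, D = 22, total pairs = 45.
Step 3: tau = (C - D)/(n(n-1)/2) = (23 - 22)/45 = 0.022222.
Step 4: Exact two-sided p-value (enumerate n! = 3628800 permutations of y under H0): p = 1.000000.
Step 5: alpha = 0.05. fail to reject H0.

tau_b = 0.0222 (C=23, D=22), p = 1.000000, fail to reject H0.


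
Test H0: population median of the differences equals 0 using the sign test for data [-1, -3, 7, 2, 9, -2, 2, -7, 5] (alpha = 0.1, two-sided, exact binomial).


Step 1: Discard zero differences. Original n = 9; n_eff = number of nonzero differences = 9.
Nonzero differences (with sign): -1, -3, +7, +2, +9, -2, +2, -7, +5
Step 2: Count signs: positive = 5, negative = 4.
Step 3: Under H0: P(positive) = 0.5, so the number of positives S ~ Bin(9, 0.5).
Step 4: Two-sided exact p-value = sum of Bin(9,0.5) probabilities at or below the observed probability = 1.000000.
Step 5: alpha = 0.1. fail to reject H0.

n_eff = 9, pos = 5, neg = 4, p = 1.000000, fail to reject H0.


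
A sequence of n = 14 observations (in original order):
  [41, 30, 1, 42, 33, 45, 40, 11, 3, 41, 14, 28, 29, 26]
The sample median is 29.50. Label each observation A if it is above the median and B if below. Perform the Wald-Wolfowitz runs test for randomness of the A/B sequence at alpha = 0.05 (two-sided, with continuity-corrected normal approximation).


Step 1: Compute median = 29.50; label A = above, B = below.
Labels in order: AABAAAABBABBBB  (n_A = 7, n_B = 7)
Step 2: Count runs R = 6.
Step 3: Under H0 (random ordering), E[R] = 2*n_A*n_B/(n_A+n_B) + 1 = 2*7*7/14 + 1 = 8.0000.
        Var[R] = 2*n_A*n_B*(2*n_A*n_B - n_A - n_B) / ((n_A+n_B)^2 * (n_A+n_B-1)) = 8232/2548 = 3.2308.
        SD[R] = 1.7974.
Step 4: Continuity-corrected z = (R + 0.5 - E[R]) / SD[R] = (6 + 0.5 - 8.0000) / 1.7974 = -0.8345.
Step 5: Two-sided p-value via normal approximation = 2*(1 - Phi(|z|)) = 0.403986.
Step 6: alpha = 0.05. fail to reject H0.

R = 6, z = -0.8345, p = 0.403986, fail to reject H0.


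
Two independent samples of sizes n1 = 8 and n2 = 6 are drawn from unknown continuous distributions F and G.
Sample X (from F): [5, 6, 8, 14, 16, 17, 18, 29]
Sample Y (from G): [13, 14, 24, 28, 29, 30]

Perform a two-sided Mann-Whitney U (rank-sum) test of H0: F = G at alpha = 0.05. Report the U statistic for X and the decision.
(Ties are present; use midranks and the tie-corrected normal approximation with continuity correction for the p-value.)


Step 1: Combine and sort all 14 observations; assign midranks.
sorted (value, group): (5,X), (6,X), (8,X), (13,Y), (14,X), (14,Y), (16,X), (17,X), (18,X), (24,Y), (28,Y), (29,X), (29,Y), (30,Y)
ranks: 5->1, 6->2, 8->3, 13->4, 14->5.5, 14->5.5, 16->7, 17->8, 18->9, 24->10, 28->11, 29->12.5, 29->12.5, 30->14
Step 2: Rank sum for X: R1 = 1 + 2 + 3 + 5.5 + 7 + 8 + 9 + 12.5 = 48.
Step 3: U_X = R1 - n1(n1+1)/2 = 48 - 8*9/2 = 48 - 36 = 12.
       U_Y = n1*n2 - U_X = 48 - 12 = 36.
Step 4: Ties are present, so use the tie-corrected normal approximation (with continuity correction) for the p-value.
Step 5: p-value = 0.136773; compare to alpha = 0.05. fail to reject H0.

U_X = 12, p = 0.136773, fail to reject H0 at alpha = 0.05.


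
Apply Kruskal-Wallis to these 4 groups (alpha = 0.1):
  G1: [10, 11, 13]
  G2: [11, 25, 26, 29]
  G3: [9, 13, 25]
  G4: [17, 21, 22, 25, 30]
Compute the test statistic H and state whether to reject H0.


Step 1: Combine all N = 15 observations and assign midranks.
sorted (value, group, rank): (9,G3,1), (10,G1,2), (11,G1,3.5), (11,G2,3.5), (13,G1,5.5), (13,G3,5.5), (17,G4,7), (21,G4,8), (22,G4,9), (25,G2,11), (25,G3,11), (25,G4,11), (26,G2,13), (29,G2,14), (30,G4,15)
Step 2: Sum ranks within each group.
R_1 = 11 (n_1 = 3)
R_2 = 41.5 (n_2 = 4)
R_3 = 17.5 (n_3 = 3)
R_4 = 50 (n_4 = 5)
Step 3: H = 12/(N(N+1)) * sum(R_i^2/n_i) - 3(N+1)
     = 12/(15*16) * (11^2/3 + 41.5^2/4 + 17.5^2/3 + 50^2/5) - 3*16
     = 0.050000 * 1072.98 - 48
     = 5.648958.
Step 4: Ties present; correction factor C = 1 - 36/(15^3 - 15) = 0.989286. Corrected H = 5.648958 / 0.989286 = 5.710138.
Step 5: Under H0, H ~ chi^2(3); p-value = 0.126597.
Step 6: alpha = 0.1. fail to reject H0.

H = 5.7101, df = 3, p = 0.126597, fail to reject H0.


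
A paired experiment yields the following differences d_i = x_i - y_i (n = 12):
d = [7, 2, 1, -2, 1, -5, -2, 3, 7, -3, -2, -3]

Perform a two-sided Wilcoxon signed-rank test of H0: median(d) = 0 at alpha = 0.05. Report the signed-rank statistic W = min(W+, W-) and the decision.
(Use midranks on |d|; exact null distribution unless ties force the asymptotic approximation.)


Step 1: Drop any zero differences (none here) and take |d_i|.
|d| = [7, 2, 1, 2, 1, 5, 2, 3, 7, 3, 2, 3]
Step 2: Midrank |d_i| (ties get averaged ranks).
ranks: |7|->11.5, |2|->4.5, |1|->1.5, |2|->4.5, |1|->1.5, |5|->10, |2|->4.5, |3|->8, |7|->11.5, |3|->8, |2|->4.5, |3|->8
Step 3: Attach original signs; sum ranks with positive sign and with negative sign.
W+ = 11.5 + 4.5 + 1.5 + 1.5 + 8 + 11.5 = 38.5
W- = 4.5 + 10 + 4.5 + 8 + 4.5 + 8 = 39.5
(Check: W+ + W- = 78 should equal n(n+1)/2 = 78.)
Step 4: Test statistic W = min(W+, W-) = 38.5.
Step 5: Ties in |d|, so use the tie-corrected normal approximation.
        E[W] = n(n+1)/4 = 12*13/4 = 39.
        Tie groups: |d|=1 (t=2), |d|=2 (t=4), |d|=3 (t=3), |d|=7 (t=2); sum(t^3 - t) = 96.
        Var[W] = n(n+1)(2n+1)/24 - sum(t^3-t)/48 = 3900/24 - 96/48 = 160.5.
        z = (W - E[W]) / sqrt(Var[W]) = (38.5 - 39) / 12.6689 = -0.0395.
        Two-sided p = 2*Phi(z) = 0.968518.
Step 6: alpha = 0.05. fail to reject H0.

W+ = 38.5, W- = 39.5, W = min = 38.5, p = 0.968518, fail to reject H0.
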